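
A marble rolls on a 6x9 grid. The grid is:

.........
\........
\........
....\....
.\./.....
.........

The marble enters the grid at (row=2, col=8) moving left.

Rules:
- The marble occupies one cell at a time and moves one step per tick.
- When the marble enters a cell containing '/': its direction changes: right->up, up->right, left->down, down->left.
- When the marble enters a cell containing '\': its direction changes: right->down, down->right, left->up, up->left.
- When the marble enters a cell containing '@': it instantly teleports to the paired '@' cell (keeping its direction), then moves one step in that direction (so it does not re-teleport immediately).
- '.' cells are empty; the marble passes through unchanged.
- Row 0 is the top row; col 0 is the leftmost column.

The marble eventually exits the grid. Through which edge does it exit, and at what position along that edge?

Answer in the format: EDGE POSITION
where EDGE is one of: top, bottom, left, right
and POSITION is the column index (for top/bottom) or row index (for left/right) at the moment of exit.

Answer: left 1

Derivation:
Step 1: enter (2,8), '.' pass, move left to (2,7)
Step 2: enter (2,7), '.' pass, move left to (2,6)
Step 3: enter (2,6), '.' pass, move left to (2,5)
Step 4: enter (2,5), '.' pass, move left to (2,4)
Step 5: enter (2,4), '.' pass, move left to (2,3)
Step 6: enter (2,3), '.' pass, move left to (2,2)
Step 7: enter (2,2), '.' pass, move left to (2,1)
Step 8: enter (2,1), '.' pass, move left to (2,0)
Step 9: enter (2,0), '\' deflects left->up, move up to (1,0)
Step 10: enter (1,0), '\' deflects up->left, move left to (1,-1)
Step 11: at (1,-1) — EXIT via left edge, pos 1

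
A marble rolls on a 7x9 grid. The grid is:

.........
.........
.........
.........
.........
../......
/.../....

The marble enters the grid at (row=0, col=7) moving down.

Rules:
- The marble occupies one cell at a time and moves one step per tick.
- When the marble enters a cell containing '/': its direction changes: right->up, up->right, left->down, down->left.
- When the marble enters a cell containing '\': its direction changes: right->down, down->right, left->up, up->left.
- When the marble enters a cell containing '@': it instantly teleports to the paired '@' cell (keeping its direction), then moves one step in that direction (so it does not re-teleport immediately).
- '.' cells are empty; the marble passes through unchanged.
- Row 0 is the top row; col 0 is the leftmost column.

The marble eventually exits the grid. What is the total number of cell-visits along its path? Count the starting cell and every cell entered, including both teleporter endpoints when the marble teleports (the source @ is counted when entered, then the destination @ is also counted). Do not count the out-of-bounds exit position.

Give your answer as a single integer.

Step 1: enter (0,7), '.' pass, move down to (1,7)
Step 2: enter (1,7), '.' pass, move down to (2,7)
Step 3: enter (2,7), '.' pass, move down to (3,7)
Step 4: enter (3,7), '.' pass, move down to (4,7)
Step 5: enter (4,7), '.' pass, move down to (5,7)
Step 6: enter (5,7), '.' pass, move down to (6,7)
Step 7: enter (6,7), '.' pass, move down to (7,7)
Step 8: at (7,7) — EXIT via bottom edge, pos 7
Path length (cell visits): 7

Answer: 7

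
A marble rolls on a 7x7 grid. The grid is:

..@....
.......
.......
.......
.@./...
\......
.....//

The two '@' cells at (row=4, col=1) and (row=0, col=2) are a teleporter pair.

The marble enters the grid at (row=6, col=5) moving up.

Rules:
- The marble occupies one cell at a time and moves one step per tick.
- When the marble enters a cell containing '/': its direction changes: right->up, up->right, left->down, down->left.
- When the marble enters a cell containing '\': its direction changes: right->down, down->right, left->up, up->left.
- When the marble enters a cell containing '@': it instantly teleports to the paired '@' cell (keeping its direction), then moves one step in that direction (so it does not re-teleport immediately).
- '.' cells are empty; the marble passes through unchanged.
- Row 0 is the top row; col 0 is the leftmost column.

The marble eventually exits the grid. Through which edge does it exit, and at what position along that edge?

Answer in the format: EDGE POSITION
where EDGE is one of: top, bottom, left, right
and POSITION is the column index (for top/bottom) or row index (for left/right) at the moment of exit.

Step 1: enter (6,5), '/' deflects up->right, move right to (6,6)
Step 2: enter (6,6), '/' deflects right->up, move up to (5,6)
Step 3: enter (5,6), '.' pass, move up to (4,6)
Step 4: enter (4,6), '.' pass, move up to (3,6)
Step 5: enter (3,6), '.' pass, move up to (2,6)
Step 6: enter (2,6), '.' pass, move up to (1,6)
Step 7: enter (1,6), '.' pass, move up to (0,6)
Step 8: enter (0,6), '.' pass, move up to (-1,6)
Step 9: at (-1,6) — EXIT via top edge, pos 6

Answer: top 6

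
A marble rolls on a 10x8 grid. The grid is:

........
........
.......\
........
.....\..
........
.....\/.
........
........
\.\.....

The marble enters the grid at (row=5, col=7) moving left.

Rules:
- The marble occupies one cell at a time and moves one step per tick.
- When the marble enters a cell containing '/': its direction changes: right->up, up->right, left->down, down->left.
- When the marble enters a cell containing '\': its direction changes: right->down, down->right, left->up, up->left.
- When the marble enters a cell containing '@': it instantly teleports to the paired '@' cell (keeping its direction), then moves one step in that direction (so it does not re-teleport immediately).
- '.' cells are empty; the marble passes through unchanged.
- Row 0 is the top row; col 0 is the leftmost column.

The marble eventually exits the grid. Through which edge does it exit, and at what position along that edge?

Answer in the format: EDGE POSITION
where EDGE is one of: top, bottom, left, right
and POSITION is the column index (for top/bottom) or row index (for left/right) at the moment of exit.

Step 1: enter (5,7), '.' pass, move left to (5,6)
Step 2: enter (5,6), '.' pass, move left to (5,5)
Step 3: enter (5,5), '.' pass, move left to (5,4)
Step 4: enter (5,4), '.' pass, move left to (5,3)
Step 5: enter (5,3), '.' pass, move left to (5,2)
Step 6: enter (5,2), '.' pass, move left to (5,1)
Step 7: enter (5,1), '.' pass, move left to (5,0)
Step 8: enter (5,0), '.' pass, move left to (5,-1)
Step 9: at (5,-1) — EXIT via left edge, pos 5

Answer: left 5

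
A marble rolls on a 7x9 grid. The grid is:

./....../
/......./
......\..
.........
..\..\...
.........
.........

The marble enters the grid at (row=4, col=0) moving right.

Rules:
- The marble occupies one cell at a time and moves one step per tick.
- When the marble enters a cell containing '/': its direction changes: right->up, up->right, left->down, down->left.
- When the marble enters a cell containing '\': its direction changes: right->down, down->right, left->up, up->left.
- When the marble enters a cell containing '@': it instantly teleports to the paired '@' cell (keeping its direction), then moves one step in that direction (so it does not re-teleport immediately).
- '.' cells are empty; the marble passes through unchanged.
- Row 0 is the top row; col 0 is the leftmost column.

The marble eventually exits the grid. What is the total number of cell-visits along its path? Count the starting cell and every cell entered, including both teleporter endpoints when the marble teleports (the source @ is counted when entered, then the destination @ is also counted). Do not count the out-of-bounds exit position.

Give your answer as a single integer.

Step 1: enter (4,0), '.' pass, move right to (4,1)
Step 2: enter (4,1), '.' pass, move right to (4,2)
Step 3: enter (4,2), '\' deflects right->down, move down to (5,2)
Step 4: enter (5,2), '.' pass, move down to (6,2)
Step 5: enter (6,2), '.' pass, move down to (7,2)
Step 6: at (7,2) — EXIT via bottom edge, pos 2
Path length (cell visits): 5

Answer: 5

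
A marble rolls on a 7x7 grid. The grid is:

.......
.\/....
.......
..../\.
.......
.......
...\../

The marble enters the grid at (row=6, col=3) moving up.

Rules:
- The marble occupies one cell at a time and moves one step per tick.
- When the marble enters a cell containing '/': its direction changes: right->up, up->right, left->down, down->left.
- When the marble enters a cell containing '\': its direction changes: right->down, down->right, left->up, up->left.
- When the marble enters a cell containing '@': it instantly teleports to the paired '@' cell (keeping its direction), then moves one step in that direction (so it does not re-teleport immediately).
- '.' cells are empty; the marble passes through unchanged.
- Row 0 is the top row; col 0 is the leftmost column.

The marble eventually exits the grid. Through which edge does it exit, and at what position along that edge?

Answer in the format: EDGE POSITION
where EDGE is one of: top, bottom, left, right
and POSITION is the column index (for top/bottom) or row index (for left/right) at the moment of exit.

Step 1: enter (6,3), '\' deflects up->left, move left to (6,2)
Step 2: enter (6,2), '.' pass, move left to (6,1)
Step 3: enter (6,1), '.' pass, move left to (6,0)
Step 4: enter (6,0), '.' pass, move left to (6,-1)
Step 5: at (6,-1) — EXIT via left edge, pos 6

Answer: left 6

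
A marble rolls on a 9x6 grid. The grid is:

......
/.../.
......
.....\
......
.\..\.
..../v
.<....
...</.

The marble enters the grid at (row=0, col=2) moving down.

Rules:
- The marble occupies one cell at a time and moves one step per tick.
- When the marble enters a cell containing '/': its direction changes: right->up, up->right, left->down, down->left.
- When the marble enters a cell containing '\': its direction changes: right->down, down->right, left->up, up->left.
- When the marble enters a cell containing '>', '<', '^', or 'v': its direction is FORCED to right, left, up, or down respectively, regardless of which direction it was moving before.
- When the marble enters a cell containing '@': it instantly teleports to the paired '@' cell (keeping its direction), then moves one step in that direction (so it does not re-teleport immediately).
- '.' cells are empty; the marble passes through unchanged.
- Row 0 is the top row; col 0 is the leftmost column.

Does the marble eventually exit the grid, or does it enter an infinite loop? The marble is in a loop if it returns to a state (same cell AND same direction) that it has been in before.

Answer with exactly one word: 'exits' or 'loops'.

Answer: exits

Derivation:
Step 1: enter (0,2), '.' pass, move down to (1,2)
Step 2: enter (1,2), '.' pass, move down to (2,2)
Step 3: enter (2,2), '.' pass, move down to (3,2)
Step 4: enter (3,2), '.' pass, move down to (4,2)
Step 5: enter (4,2), '.' pass, move down to (5,2)
Step 6: enter (5,2), '.' pass, move down to (6,2)
Step 7: enter (6,2), '.' pass, move down to (7,2)
Step 8: enter (7,2), '.' pass, move down to (8,2)
Step 9: enter (8,2), '.' pass, move down to (9,2)
Step 10: at (9,2) — EXIT via bottom edge, pos 2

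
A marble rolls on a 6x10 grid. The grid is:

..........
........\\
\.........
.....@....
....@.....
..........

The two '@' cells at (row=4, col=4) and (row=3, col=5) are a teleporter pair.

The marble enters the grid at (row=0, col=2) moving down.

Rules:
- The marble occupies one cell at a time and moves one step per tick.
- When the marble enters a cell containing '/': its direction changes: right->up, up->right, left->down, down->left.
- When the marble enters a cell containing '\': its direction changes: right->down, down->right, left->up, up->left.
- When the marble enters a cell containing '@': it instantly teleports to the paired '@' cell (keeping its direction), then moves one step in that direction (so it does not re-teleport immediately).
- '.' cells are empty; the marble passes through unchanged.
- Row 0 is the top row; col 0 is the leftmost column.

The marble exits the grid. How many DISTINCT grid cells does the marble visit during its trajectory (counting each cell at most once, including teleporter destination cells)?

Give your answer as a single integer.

Answer: 6

Derivation:
Step 1: enter (0,2), '.' pass, move down to (1,2)
Step 2: enter (1,2), '.' pass, move down to (2,2)
Step 3: enter (2,2), '.' pass, move down to (3,2)
Step 4: enter (3,2), '.' pass, move down to (4,2)
Step 5: enter (4,2), '.' pass, move down to (5,2)
Step 6: enter (5,2), '.' pass, move down to (6,2)
Step 7: at (6,2) — EXIT via bottom edge, pos 2
Distinct cells visited: 6 (path length 6)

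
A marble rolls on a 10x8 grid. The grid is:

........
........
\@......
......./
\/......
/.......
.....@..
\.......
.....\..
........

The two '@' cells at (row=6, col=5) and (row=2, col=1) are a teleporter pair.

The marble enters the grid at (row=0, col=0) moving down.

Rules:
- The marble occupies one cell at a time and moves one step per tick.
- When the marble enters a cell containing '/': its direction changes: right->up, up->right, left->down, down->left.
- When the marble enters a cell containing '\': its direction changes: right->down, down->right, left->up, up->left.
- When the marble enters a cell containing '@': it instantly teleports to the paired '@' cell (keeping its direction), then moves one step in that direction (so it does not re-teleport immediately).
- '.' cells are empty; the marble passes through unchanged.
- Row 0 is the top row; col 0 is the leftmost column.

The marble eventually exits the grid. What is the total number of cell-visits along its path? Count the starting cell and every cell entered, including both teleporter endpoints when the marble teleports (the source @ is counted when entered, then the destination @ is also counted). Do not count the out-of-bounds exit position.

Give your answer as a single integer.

Step 1: enter (0,0), '.' pass, move down to (1,0)
Step 2: enter (1,0), '.' pass, move down to (2,0)
Step 3: enter (2,0), '\' deflects down->right, move right to (2,1)
Step 4: enter (2,1), '@' teleport (2,1)->(6,5), also enter (6,5), move right to (6,6)
Step 5: enter (6,6), '.' pass, move right to (6,7)
Step 6: enter (6,7), '.' pass, move right to (6,8)
Step 7: at (6,8) — EXIT via right edge, pos 6
Path length (cell visits): 7

Answer: 7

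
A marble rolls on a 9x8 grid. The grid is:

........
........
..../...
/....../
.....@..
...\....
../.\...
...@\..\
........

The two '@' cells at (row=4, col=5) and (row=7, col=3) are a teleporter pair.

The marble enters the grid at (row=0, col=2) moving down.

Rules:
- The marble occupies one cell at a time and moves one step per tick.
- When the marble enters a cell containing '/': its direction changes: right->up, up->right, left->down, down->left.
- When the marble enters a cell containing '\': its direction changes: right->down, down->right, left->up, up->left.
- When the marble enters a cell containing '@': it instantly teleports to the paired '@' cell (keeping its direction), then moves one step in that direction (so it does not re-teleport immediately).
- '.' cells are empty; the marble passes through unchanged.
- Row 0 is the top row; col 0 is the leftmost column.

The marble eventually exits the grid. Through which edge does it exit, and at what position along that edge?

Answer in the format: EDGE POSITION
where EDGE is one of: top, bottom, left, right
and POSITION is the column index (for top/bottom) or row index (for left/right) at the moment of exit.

Answer: left 6

Derivation:
Step 1: enter (0,2), '.' pass, move down to (1,2)
Step 2: enter (1,2), '.' pass, move down to (2,2)
Step 3: enter (2,2), '.' pass, move down to (3,2)
Step 4: enter (3,2), '.' pass, move down to (4,2)
Step 5: enter (4,2), '.' pass, move down to (5,2)
Step 6: enter (5,2), '.' pass, move down to (6,2)
Step 7: enter (6,2), '/' deflects down->left, move left to (6,1)
Step 8: enter (6,1), '.' pass, move left to (6,0)
Step 9: enter (6,0), '.' pass, move left to (6,-1)
Step 10: at (6,-1) — EXIT via left edge, pos 6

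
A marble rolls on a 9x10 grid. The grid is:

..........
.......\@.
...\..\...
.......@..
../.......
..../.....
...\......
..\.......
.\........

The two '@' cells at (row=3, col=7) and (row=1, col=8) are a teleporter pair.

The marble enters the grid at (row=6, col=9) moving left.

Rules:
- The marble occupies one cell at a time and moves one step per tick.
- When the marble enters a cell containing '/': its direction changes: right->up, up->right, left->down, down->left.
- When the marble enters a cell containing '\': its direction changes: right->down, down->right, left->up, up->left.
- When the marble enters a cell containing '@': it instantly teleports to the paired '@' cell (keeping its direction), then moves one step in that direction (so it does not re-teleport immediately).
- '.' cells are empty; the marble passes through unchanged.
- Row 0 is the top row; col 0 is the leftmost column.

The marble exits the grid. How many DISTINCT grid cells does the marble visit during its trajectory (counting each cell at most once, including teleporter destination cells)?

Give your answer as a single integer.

Step 1: enter (6,9), '.' pass, move left to (6,8)
Step 2: enter (6,8), '.' pass, move left to (6,7)
Step 3: enter (6,7), '.' pass, move left to (6,6)
Step 4: enter (6,6), '.' pass, move left to (6,5)
Step 5: enter (6,5), '.' pass, move left to (6,4)
Step 6: enter (6,4), '.' pass, move left to (6,3)
Step 7: enter (6,3), '\' deflects left->up, move up to (5,3)
Step 8: enter (5,3), '.' pass, move up to (4,3)
Step 9: enter (4,3), '.' pass, move up to (3,3)
Step 10: enter (3,3), '.' pass, move up to (2,3)
Step 11: enter (2,3), '\' deflects up->left, move left to (2,2)
Step 12: enter (2,2), '.' pass, move left to (2,1)
Step 13: enter (2,1), '.' pass, move left to (2,0)
Step 14: enter (2,0), '.' pass, move left to (2,-1)
Step 15: at (2,-1) — EXIT via left edge, pos 2
Distinct cells visited: 14 (path length 14)

Answer: 14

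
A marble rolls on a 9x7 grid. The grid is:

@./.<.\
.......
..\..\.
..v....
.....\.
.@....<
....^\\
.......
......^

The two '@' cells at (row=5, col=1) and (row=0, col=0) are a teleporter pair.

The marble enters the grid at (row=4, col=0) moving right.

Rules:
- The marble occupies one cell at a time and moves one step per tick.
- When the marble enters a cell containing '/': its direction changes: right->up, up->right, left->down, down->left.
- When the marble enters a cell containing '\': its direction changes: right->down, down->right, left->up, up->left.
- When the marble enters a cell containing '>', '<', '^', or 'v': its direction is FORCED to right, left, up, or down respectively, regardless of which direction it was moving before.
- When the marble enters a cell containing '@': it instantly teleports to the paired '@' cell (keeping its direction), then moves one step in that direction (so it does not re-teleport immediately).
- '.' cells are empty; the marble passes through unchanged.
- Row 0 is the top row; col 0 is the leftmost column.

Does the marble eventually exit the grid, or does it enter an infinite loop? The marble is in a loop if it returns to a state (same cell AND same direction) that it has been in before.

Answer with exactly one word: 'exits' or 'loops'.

Step 1: enter (4,0), '.' pass, move right to (4,1)
Step 2: enter (4,1), '.' pass, move right to (4,2)
Step 3: enter (4,2), '.' pass, move right to (4,3)
Step 4: enter (4,3), '.' pass, move right to (4,4)
Step 5: enter (4,4), '.' pass, move right to (4,5)
Step 6: enter (4,5), '\' deflects right->down, move down to (5,5)
Step 7: enter (5,5), '.' pass, move down to (6,5)
Step 8: enter (6,5), '\' deflects down->right, move right to (6,6)
Step 9: enter (6,6), '\' deflects right->down, move down to (7,6)
Step 10: enter (7,6), '.' pass, move down to (8,6)
Step 11: enter (8,6), '^' forces down->up, move up to (7,6)
Step 12: enter (7,6), '.' pass, move up to (6,6)
Step 13: enter (6,6), '\' deflects up->left, move left to (6,5)
Step 14: enter (6,5), '\' deflects left->up, move up to (5,5)
Step 15: enter (5,5), '.' pass, move up to (4,5)
Step 16: enter (4,5), '\' deflects up->left, move left to (4,4)
Step 17: enter (4,4), '.' pass, move left to (4,3)
Step 18: enter (4,3), '.' pass, move left to (4,2)
Step 19: enter (4,2), '.' pass, move left to (4,1)
Step 20: enter (4,1), '.' pass, move left to (4,0)
Step 21: enter (4,0), '.' pass, move left to (4,-1)
Step 22: at (4,-1) — EXIT via left edge, pos 4

Answer: exits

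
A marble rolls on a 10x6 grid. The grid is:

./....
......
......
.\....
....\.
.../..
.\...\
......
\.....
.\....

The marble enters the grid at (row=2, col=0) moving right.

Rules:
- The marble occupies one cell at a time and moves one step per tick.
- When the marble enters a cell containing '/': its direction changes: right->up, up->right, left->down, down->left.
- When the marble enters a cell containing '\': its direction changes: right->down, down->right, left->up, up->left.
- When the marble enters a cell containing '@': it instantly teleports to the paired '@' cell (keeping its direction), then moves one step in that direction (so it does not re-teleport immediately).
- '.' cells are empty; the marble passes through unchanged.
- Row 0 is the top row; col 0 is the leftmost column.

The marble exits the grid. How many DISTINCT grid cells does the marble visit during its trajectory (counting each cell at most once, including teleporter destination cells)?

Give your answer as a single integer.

Answer: 6

Derivation:
Step 1: enter (2,0), '.' pass, move right to (2,1)
Step 2: enter (2,1), '.' pass, move right to (2,2)
Step 3: enter (2,2), '.' pass, move right to (2,3)
Step 4: enter (2,3), '.' pass, move right to (2,4)
Step 5: enter (2,4), '.' pass, move right to (2,5)
Step 6: enter (2,5), '.' pass, move right to (2,6)
Step 7: at (2,6) — EXIT via right edge, pos 2
Distinct cells visited: 6 (path length 6)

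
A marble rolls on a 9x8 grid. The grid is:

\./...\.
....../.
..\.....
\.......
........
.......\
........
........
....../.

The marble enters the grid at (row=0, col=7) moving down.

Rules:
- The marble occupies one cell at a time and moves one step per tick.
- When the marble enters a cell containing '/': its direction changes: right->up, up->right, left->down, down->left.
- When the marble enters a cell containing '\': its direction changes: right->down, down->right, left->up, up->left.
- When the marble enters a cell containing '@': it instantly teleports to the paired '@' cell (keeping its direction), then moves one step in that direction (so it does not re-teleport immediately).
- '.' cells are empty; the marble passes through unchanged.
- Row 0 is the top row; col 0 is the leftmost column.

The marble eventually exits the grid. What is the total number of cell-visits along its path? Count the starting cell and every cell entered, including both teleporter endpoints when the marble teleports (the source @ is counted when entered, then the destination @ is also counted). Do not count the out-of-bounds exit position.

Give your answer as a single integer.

Answer: 6

Derivation:
Step 1: enter (0,7), '.' pass, move down to (1,7)
Step 2: enter (1,7), '.' pass, move down to (2,7)
Step 3: enter (2,7), '.' pass, move down to (3,7)
Step 4: enter (3,7), '.' pass, move down to (4,7)
Step 5: enter (4,7), '.' pass, move down to (5,7)
Step 6: enter (5,7), '\' deflects down->right, move right to (5,8)
Step 7: at (5,8) — EXIT via right edge, pos 5
Path length (cell visits): 6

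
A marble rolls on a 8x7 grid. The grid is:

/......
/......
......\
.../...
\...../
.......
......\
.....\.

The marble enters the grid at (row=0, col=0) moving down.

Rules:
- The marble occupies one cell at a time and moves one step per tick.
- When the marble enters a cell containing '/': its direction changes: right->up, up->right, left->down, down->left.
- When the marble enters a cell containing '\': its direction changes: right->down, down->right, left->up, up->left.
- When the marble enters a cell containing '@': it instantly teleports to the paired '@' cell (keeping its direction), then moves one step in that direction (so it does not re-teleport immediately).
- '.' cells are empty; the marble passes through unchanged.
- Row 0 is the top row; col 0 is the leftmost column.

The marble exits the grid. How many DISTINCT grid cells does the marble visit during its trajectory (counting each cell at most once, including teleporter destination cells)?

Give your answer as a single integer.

Answer: 1

Derivation:
Step 1: enter (0,0), '/' deflects down->left, move left to (0,-1)
Step 2: at (0,-1) — EXIT via left edge, pos 0
Distinct cells visited: 1 (path length 1)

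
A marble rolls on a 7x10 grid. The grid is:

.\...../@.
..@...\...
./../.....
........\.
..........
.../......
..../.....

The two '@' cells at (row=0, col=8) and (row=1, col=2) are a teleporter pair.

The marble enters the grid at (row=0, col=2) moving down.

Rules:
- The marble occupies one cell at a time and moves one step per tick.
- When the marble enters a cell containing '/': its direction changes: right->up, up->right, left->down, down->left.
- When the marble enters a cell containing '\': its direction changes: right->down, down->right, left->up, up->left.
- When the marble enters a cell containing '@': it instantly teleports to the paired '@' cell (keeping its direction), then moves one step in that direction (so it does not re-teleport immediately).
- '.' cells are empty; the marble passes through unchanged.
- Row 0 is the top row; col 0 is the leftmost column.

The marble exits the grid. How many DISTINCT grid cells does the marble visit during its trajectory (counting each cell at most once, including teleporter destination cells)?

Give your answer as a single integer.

Step 1: enter (0,2), '.' pass, move down to (1,2)
Step 2: enter (1,2), '@' teleport (1,2)->(0,8), also enter (0,8), move down to (1,8)
Step 3: enter (1,8), '.' pass, move down to (2,8)
Step 4: enter (2,8), '.' pass, move down to (3,8)
Step 5: enter (3,8), '\' deflects down->right, move right to (3,9)
Step 6: enter (3,9), '.' pass, move right to (3,10)
Step 7: at (3,10) — EXIT via right edge, pos 3
Distinct cells visited: 7 (path length 7)

Answer: 7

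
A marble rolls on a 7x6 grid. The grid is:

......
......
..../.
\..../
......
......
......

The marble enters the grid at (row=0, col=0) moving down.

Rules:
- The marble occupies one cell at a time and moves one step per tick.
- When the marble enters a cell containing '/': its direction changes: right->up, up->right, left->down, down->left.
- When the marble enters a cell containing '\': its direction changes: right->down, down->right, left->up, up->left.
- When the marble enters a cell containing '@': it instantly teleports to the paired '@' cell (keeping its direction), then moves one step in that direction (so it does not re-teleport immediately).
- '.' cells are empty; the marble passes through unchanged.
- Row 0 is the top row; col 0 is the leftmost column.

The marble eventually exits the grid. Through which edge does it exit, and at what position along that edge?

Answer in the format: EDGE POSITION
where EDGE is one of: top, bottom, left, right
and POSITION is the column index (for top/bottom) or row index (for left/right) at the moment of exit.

Step 1: enter (0,0), '.' pass, move down to (1,0)
Step 2: enter (1,0), '.' pass, move down to (2,0)
Step 3: enter (2,0), '.' pass, move down to (3,0)
Step 4: enter (3,0), '\' deflects down->right, move right to (3,1)
Step 5: enter (3,1), '.' pass, move right to (3,2)
Step 6: enter (3,2), '.' pass, move right to (3,3)
Step 7: enter (3,3), '.' pass, move right to (3,4)
Step 8: enter (3,4), '.' pass, move right to (3,5)
Step 9: enter (3,5), '/' deflects right->up, move up to (2,5)
Step 10: enter (2,5), '.' pass, move up to (1,5)
Step 11: enter (1,5), '.' pass, move up to (0,5)
Step 12: enter (0,5), '.' pass, move up to (-1,5)
Step 13: at (-1,5) — EXIT via top edge, pos 5

Answer: top 5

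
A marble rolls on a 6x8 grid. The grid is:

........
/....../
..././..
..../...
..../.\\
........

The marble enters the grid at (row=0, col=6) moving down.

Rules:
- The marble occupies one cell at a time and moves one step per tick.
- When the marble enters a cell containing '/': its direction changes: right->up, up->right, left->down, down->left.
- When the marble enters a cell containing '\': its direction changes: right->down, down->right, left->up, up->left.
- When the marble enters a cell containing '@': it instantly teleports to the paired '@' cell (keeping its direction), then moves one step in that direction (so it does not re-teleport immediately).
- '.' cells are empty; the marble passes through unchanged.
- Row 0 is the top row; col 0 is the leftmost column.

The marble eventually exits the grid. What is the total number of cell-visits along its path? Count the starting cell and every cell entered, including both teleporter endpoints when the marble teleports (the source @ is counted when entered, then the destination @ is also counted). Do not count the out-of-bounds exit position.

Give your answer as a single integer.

Answer: 7

Derivation:
Step 1: enter (0,6), '.' pass, move down to (1,6)
Step 2: enter (1,6), '.' pass, move down to (2,6)
Step 3: enter (2,6), '.' pass, move down to (3,6)
Step 4: enter (3,6), '.' pass, move down to (4,6)
Step 5: enter (4,6), '\' deflects down->right, move right to (4,7)
Step 6: enter (4,7), '\' deflects right->down, move down to (5,7)
Step 7: enter (5,7), '.' pass, move down to (6,7)
Step 8: at (6,7) — EXIT via bottom edge, pos 7
Path length (cell visits): 7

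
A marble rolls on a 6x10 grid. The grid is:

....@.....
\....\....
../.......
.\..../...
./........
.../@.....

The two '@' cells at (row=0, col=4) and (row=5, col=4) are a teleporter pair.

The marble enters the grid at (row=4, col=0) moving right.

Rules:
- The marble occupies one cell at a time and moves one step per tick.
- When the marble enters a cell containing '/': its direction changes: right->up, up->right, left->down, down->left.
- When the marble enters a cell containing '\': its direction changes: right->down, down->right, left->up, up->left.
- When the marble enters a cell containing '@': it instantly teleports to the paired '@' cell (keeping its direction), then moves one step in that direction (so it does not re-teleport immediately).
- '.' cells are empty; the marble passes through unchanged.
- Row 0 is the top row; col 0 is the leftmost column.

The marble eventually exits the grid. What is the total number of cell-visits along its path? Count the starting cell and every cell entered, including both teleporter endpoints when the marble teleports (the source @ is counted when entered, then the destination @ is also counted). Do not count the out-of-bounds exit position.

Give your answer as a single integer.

Step 1: enter (4,0), '.' pass, move right to (4,1)
Step 2: enter (4,1), '/' deflects right->up, move up to (3,1)
Step 3: enter (3,1), '\' deflects up->left, move left to (3,0)
Step 4: enter (3,0), '.' pass, move left to (3,-1)
Step 5: at (3,-1) — EXIT via left edge, pos 3
Path length (cell visits): 4

Answer: 4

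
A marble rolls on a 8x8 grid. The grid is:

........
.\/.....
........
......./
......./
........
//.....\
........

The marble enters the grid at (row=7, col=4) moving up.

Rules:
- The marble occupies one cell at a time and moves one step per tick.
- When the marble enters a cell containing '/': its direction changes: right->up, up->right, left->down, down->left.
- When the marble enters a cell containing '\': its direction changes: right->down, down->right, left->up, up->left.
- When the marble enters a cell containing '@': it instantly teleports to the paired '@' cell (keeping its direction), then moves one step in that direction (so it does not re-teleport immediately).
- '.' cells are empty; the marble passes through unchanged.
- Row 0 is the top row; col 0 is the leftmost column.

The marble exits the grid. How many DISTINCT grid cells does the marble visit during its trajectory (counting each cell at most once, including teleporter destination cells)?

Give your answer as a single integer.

Step 1: enter (7,4), '.' pass, move up to (6,4)
Step 2: enter (6,4), '.' pass, move up to (5,4)
Step 3: enter (5,4), '.' pass, move up to (4,4)
Step 4: enter (4,4), '.' pass, move up to (3,4)
Step 5: enter (3,4), '.' pass, move up to (2,4)
Step 6: enter (2,4), '.' pass, move up to (1,4)
Step 7: enter (1,4), '.' pass, move up to (0,4)
Step 8: enter (0,4), '.' pass, move up to (-1,4)
Step 9: at (-1,4) — EXIT via top edge, pos 4
Distinct cells visited: 8 (path length 8)

Answer: 8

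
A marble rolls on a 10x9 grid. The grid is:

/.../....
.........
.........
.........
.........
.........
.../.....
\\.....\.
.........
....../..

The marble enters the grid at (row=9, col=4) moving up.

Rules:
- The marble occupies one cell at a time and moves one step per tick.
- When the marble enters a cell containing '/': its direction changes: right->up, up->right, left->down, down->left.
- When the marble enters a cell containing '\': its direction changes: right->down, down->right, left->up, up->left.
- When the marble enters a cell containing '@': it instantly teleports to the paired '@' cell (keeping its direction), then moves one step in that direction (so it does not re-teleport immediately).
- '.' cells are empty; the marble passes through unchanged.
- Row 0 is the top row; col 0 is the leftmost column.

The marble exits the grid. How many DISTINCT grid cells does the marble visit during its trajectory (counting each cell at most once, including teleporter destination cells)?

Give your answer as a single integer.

Answer: 14

Derivation:
Step 1: enter (9,4), '.' pass, move up to (8,4)
Step 2: enter (8,4), '.' pass, move up to (7,4)
Step 3: enter (7,4), '.' pass, move up to (6,4)
Step 4: enter (6,4), '.' pass, move up to (5,4)
Step 5: enter (5,4), '.' pass, move up to (4,4)
Step 6: enter (4,4), '.' pass, move up to (3,4)
Step 7: enter (3,4), '.' pass, move up to (2,4)
Step 8: enter (2,4), '.' pass, move up to (1,4)
Step 9: enter (1,4), '.' pass, move up to (0,4)
Step 10: enter (0,4), '/' deflects up->right, move right to (0,5)
Step 11: enter (0,5), '.' pass, move right to (0,6)
Step 12: enter (0,6), '.' pass, move right to (0,7)
Step 13: enter (0,7), '.' pass, move right to (0,8)
Step 14: enter (0,8), '.' pass, move right to (0,9)
Step 15: at (0,9) — EXIT via right edge, pos 0
Distinct cells visited: 14 (path length 14)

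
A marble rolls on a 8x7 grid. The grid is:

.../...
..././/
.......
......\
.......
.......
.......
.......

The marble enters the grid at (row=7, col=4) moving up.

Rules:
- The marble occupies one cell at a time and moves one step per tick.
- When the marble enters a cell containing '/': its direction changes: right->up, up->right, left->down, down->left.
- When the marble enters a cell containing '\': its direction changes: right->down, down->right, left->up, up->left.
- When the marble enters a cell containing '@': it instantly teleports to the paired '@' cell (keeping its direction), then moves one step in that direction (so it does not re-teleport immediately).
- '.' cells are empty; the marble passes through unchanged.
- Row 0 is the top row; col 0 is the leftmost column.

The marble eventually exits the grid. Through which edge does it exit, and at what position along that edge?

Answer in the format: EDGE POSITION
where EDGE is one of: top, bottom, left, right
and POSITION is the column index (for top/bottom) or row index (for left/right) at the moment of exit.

Step 1: enter (7,4), '.' pass, move up to (6,4)
Step 2: enter (6,4), '.' pass, move up to (5,4)
Step 3: enter (5,4), '.' pass, move up to (4,4)
Step 4: enter (4,4), '.' pass, move up to (3,4)
Step 5: enter (3,4), '.' pass, move up to (2,4)
Step 6: enter (2,4), '.' pass, move up to (1,4)
Step 7: enter (1,4), '.' pass, move up to (0,4)
Step 8: enter (0,4), '.' pass, move up to (-1,4)
Step 9: at (-1,4) — EXIT via top edge, pos 4

Answer: top 4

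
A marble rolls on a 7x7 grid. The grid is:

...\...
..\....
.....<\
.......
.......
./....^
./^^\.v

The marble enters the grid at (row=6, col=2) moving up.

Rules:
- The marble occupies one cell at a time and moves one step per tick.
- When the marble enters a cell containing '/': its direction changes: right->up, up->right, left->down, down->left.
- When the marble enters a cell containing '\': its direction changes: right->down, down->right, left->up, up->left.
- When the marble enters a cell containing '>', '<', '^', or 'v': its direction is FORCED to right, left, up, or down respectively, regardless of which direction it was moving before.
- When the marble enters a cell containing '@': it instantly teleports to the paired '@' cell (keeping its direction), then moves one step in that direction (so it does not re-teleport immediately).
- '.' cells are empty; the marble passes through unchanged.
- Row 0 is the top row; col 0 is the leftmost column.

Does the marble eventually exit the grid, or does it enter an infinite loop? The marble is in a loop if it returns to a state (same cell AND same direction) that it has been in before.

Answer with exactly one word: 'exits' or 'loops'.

Answer: exits

Derivation:
Step 1: enter (6,2), '^' forces up->up, move up to (5,2)
Step 2: enter (5,2), '.' pass, move up to (4,2)
Step 3: enter (4,2), '.' pass, move up to (3,2)
Step 4: enter (3,2), '.' pass, move up to (2,2)
Step 5: enter (2,2), '.' pass, move up to (1,2)
Step 6: enter (1,2), '\' deflects up->left, move left to (1,1)
Step 7: enter (1,1), '.' pass, move left to (1,0)
Step 8: enter (1,0), '.' pass, move left to (1,-1)
Step 9: at (1,-1) — EXIT via left edge, pos 1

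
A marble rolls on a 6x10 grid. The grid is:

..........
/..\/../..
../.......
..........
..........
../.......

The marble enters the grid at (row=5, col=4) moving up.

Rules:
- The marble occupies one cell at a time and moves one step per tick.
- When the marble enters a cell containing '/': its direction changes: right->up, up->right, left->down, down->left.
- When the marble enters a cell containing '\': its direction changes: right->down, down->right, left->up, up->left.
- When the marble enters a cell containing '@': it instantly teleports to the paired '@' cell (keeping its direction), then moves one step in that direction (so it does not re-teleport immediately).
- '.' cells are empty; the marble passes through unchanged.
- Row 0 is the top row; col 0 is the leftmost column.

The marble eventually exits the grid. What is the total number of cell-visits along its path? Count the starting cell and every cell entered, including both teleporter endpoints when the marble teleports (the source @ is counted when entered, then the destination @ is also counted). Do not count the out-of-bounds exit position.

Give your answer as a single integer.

Answer: 9

Derivation:
Step 1: enter (5,4), '.' pass, move up to (4,4)
Step 2: enter (4,4), '.' pass, move up to (3,4)
Step 3: enter (3,4), '.' pass, move up to (2,4)
Step 4: enter (2,4), '.' pass, move up to (1,4)
Step 5: enter (1,4), '/' deflects up->right, move right to (1,5)
Step 6: enter (1,5), '.' pass, move right to (1,6)
Step 7: enter (1,6), '.' pass, move right to (1,7)
Step 8: enter (1,7), '/' deflects right->up, move up to (0,7)
Step 9: enter (0,7), '.' pass, move up to (-1,7)
Step 10: at (-1,7) — EXIT via top edge, pos 7
Path length (cell visits): 9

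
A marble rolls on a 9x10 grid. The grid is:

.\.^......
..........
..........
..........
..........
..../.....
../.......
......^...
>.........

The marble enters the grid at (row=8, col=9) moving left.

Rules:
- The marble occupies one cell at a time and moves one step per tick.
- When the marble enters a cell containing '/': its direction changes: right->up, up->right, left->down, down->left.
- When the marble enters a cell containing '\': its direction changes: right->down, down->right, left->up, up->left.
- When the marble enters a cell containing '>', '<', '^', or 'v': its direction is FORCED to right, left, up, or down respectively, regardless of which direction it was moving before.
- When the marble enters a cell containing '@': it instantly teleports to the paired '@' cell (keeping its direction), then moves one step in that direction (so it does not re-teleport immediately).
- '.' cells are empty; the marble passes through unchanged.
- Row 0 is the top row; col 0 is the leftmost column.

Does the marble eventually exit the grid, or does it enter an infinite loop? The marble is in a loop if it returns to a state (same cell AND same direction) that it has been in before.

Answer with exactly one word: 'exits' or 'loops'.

Step 1: enter (8,9), '.' pass, move left to (8,8)
Step 2: enter (8,8), '.' pass, move left to (8,7)
Step 3: enter (8,7), '.' pass, move left to (8,6)
Step 4: enter (8,6), '.' pass, move left to (8,5)
Step 5: enter (8,5), '.' pass, move left to (8,4)
Step 6: enter (8,4), '.' pass, move left to (8,3)
Step 7: enter (8,3), '.' pass, move left to (8,2)
Step 8: enter (8,2), '.' pass, move left to (8,1)
Step 9: enter (8,1), '.' pass, move left to (8,0)
Step 10: enter (8,0), '>' forces left->right, move right to (8,1)
Step 11: enter (8,1), '.' pass, move right to (8,2)
Step 12: enter (8,2), '.' pass, move right to (8,3)
Step 13: enter (8,3), '.' pass, move right to (8,4)
Step 14: enter (8,4), '.' pass, move right to (8,5)
Step 15: enter (8,5), '.' pass, move right to (8,6)
Step 16: enter (8,6), '.' pass, move right to (8,7)
Step 17: enter (8,7), '.' pass, move right to (8,8)
Step 18: enter (8,8), '.' pass, move right to (8,9)
Step 19: enter (8,9), '.' pass, move right to (8,10)
Step 20: at (8,10) — EXIT via right edge, pos 8

Answer: exits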